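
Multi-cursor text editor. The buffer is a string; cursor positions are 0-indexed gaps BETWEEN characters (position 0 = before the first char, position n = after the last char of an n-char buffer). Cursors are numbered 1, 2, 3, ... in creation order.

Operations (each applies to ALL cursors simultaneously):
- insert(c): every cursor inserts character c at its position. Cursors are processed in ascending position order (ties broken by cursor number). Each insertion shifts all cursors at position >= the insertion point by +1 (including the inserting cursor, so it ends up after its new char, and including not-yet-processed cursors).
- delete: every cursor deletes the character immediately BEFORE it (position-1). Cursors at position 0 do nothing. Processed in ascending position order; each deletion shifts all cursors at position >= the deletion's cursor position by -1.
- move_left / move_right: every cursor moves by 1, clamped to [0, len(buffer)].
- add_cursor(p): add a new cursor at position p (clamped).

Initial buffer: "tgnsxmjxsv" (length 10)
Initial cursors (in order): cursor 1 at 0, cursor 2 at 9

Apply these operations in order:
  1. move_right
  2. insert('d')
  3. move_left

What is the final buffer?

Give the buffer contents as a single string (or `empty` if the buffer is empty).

Answer: tdgnsxmjxsvd

Derivation:
After op 1 (move_right): buffer="tgnsxmjxsv" (len 10), cursors c1@1 c2@10, authorship ..........
After op 2 (insert('d')): buffer="tdgnsxmjxsvd" (len 12), cursors c1@2 c2@12, authorship .1.........2
After op 3 (move_left): buffer="tdgnsxmjxsvd" (len 12), cursors c1@1 c2@11, authorship .1.........2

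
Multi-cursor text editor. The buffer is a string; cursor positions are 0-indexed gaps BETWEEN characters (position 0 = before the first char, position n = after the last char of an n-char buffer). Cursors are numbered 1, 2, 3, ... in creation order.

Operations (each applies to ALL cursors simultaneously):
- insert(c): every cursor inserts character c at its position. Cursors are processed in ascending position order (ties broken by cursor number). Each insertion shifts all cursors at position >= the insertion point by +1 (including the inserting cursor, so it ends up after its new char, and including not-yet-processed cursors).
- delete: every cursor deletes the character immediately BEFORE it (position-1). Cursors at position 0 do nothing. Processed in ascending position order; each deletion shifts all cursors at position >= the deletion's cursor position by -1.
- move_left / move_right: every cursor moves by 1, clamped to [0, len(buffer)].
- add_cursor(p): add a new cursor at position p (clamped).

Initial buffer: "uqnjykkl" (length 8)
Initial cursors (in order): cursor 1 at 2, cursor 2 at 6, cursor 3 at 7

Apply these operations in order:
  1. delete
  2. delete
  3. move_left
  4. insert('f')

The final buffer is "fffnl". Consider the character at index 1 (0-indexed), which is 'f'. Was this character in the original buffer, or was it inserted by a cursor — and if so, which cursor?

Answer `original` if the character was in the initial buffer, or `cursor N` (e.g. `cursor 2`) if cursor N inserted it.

Answer: cursor 2

Derivation:
After op 1 (delete): buffer="unjyl" (len 5), cursors c1@1 c2@4 c3@4, authorship .....
After op 2 (delete): buffer="nl" (len 2), cursors c1@0 c2@1 c3@1, authorship ..
After op 3 (move_left): buffer="nl" (len 2), cursors c1@0 c2@0 c3@0, authorship ..
After op 4 (insert('f')): buffer="fffnl" (len 5), cursors c1@3 c2@3 c3@3, authorship 123..
Authorship (.=original, N=cursor N): 1 2 3 . .
Index 1: author = 2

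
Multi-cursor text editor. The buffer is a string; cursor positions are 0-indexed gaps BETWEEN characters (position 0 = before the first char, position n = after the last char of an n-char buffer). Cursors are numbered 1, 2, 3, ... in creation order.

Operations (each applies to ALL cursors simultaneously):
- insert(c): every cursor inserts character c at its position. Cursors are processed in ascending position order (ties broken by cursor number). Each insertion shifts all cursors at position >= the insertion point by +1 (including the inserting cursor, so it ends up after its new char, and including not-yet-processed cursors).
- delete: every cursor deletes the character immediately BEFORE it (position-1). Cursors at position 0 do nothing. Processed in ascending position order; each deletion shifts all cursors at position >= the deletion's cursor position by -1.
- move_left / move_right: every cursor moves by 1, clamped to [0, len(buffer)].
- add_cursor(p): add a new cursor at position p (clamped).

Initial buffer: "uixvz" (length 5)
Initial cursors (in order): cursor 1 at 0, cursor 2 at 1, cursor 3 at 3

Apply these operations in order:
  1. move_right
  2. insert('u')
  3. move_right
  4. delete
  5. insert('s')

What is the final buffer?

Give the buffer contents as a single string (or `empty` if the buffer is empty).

After op 1 (move_right): buffer="uixvz" (len 5), cursors c1@1 c2@2 c3@4, authorship .....
After op 2 (insert('u')): buffer="uuiuxvuz" (len 8), cursors c1@2 c2@4 c3@7, authorship .1.2..3.
After op 3 (move_right): buffer="uuiuxvuz" (len 8), cursors c1@3 c2@5 c3@8, authorship .1.2..3.
After op 4 (delete): buffer="uuuvu" (len 5), cursors c1@2 c2@3 c3@5, authorship .12.3
After op 5 (insert('s')): buffer="uususvus" (len 8), cursors c1@3 c2@5 c3@8, authorship .1122.33

Answer: uususvus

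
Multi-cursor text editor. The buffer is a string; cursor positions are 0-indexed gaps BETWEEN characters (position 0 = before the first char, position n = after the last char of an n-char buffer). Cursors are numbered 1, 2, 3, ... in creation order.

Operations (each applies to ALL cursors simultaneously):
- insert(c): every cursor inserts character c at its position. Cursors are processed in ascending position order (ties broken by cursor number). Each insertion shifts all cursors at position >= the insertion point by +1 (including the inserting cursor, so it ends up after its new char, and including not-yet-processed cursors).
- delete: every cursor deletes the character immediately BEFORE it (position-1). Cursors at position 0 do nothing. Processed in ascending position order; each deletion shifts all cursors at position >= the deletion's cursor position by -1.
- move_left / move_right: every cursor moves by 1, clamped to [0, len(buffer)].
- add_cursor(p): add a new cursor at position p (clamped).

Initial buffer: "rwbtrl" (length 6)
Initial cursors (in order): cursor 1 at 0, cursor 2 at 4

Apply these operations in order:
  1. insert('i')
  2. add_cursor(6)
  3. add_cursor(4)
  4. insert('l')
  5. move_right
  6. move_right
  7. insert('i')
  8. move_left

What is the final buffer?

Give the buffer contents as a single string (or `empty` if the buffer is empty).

After op 1 (insert('i')): buffer="irwbtirl" (len 8), cursors c1@1 c2@6, authorship 1....2..
After op 2 (add_cursor(6)): buffer="irwbtirl" (len 8), cursors c1@1 c2@6 c3@6, authorship 1....2..
After op 3 (add_cursor(4)): buffer="irwbtirl" (len 8), cursors c1@1 c4@4 c2@6 c3@6, authorship 1....2..
After op 4 (insert('l')): buffer="ilrwbltillrl" (len 12), cursors c1@2 c4@6 c2@10 c3@10, authorship 11...4.223..
After op 5 (move_right): buffer="ilrwbltillrl" (len 12), cursors c1@3 c4@7 c2@11 c3@11, authorship 11...4.223..
After op 6 (move_right): buffer="ilrwbltillrl" (len 12), cursors c1@4 c4@8 c2@12 c3@12, authorship 11...4.223..
After op 7 (insert('i')): buffer="ilrwibltiillrlii" (len 16), cursors c1@5 c4@10 c2@16 c3@16, authorship 11..1.4.2423..23
After op 8 (move_left): buffer="ilrwibltiillrlii" (len 16), cursors c1@4 c4@9 c2@15 c3@15, authorship 11..1.4.2423..23

Answer: ilrwibltiillrlii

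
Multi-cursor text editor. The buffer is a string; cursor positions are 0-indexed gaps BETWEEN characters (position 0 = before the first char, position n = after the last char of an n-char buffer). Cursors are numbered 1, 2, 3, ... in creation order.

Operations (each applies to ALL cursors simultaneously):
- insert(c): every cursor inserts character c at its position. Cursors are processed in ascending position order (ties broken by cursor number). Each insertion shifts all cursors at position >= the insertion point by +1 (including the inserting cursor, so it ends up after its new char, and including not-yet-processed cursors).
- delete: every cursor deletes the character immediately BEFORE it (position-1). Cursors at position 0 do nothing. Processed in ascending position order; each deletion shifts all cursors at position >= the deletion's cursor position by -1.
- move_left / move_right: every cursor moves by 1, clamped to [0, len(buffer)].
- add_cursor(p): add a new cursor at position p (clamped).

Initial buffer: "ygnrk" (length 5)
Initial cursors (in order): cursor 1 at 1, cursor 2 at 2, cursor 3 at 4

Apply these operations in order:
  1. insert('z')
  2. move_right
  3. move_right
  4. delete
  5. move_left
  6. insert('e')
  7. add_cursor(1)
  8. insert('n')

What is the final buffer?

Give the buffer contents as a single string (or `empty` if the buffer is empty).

Answer: ynzengennenz

Derivation:
After op 1 (insert('z')): buffer="yzgznrzk" (len 8), cursors c1@2 c2@4 c3@7, authorship .1.2..3.
After op 2 (move_right): buffer="yzgznrzk" (len 8), cursors c1@3 c2@5 c3@8, authorship .1.2..3.
After op 3 (move_right): buffer="yzgznrzk" (len 8), cursors c1@4 c2@6 c3@8, authorship .1.2..3.
After op 4 (delete): buffer="yzgnz" (len 5), cursors c1@3 c2@4 c3@5, authorship .1..3
After op 5 (move_left): buffer="yzgnz" (len 5), cursors c1@2 c2@3 c3@4, authorship .1..3
After op 6 (insert('e')): buffer="yzegenez" (len 8), cursors c1@3 c2@5 c3@7, authorship .11.2.33
After op 7 (add_cursor(1)): buffer="yzegenez" (len 8), cursors c4@1 c1@3 c2@5 c3@7, authorship .11.2.33
After op 8 (insert('n')): buffer="ynzengennenz" (len 12), cursors c4@2 c1@5 c2@8 c3@11, authorship .4111.22.333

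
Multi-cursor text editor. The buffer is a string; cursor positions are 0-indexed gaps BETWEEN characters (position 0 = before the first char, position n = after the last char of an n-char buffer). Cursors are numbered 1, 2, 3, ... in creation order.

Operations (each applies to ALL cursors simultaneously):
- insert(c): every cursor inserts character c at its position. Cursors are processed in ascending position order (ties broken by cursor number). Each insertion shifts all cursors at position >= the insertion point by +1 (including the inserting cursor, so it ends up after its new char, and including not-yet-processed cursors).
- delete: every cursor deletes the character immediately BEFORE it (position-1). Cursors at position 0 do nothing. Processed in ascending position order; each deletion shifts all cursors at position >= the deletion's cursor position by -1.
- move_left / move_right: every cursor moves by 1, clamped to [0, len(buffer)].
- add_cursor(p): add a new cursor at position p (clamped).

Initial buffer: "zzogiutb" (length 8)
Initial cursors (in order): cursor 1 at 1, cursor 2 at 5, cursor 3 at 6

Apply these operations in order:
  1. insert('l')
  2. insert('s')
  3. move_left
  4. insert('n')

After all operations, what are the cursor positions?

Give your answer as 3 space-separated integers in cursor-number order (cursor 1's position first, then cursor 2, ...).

After op 1 (insert('l')): buffer="zlzogilultb" (len 11), cursors c1@2 c2@7 c3@9, authorship .1....2.3..
After op 2 (insert('s')): buffer="zlszogilsulstb" (len 14), cursors c1@3 c2@9 c3@12, authorship .11....22.33..
After op 3 (move_left): buffer="zlszogilsulstb" (len 14), cursors c1@2 c2@8 c3@11, authorship .11....22.33..
After op 4 (insert('n')): buffer="zlnszogilnsulnstb" (len 17), cursors c1@3 c2@10 c3@14, authorship .111....222.333..

Answer: 3 10 14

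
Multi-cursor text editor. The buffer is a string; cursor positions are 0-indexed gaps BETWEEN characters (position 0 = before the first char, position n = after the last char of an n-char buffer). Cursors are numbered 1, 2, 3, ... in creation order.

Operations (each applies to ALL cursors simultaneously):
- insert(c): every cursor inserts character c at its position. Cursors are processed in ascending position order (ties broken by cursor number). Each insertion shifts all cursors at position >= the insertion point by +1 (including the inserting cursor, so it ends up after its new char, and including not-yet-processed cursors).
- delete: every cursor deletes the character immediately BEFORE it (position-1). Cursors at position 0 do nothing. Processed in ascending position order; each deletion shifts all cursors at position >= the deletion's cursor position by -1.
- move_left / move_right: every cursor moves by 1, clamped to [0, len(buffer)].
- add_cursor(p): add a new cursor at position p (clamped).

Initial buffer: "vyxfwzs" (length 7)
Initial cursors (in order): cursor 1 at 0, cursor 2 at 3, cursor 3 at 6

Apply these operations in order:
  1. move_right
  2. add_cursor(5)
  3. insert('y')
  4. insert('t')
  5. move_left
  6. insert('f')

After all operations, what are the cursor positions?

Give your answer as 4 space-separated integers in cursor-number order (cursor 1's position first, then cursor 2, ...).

Answer: 3 9 18 13

Derivation:
After op 1 (move_right): buffer="vyxfwzs" (len 7), cursors c1@1 c2@4 c3@7, authorship .......
After op 2 (add_cursor(5)): buffer="vyxfwzs" (len 7), cursors c1@1 c2@4 c4@5 c3@7, authorship .......
After op 3 (insert('y')): buffer="vyyxfywyzsy" (len 11), cursors c1@2 c2@6 c4@8 c3@11, authorship .1...2.4..3
After op 4 (insert('t')): buffer="vytyxfytwytzsyt" (len 15), cursors c1@3 c2@8 c4@11 c3@15, authorship .11...22.44..33
After op 5 (move_left): buffer="vytyxfytwytzsyt" (len 15), cursors c1@2 c2@7 c4@10 c3@14, authorship .11...22.44..33
After op 6 (insert('f')): buffer="vyftyxfyftwyftzsyft" (len 19), cursors c1@3 c2@9 c4@13 c3@18, authorship .111...222.444..333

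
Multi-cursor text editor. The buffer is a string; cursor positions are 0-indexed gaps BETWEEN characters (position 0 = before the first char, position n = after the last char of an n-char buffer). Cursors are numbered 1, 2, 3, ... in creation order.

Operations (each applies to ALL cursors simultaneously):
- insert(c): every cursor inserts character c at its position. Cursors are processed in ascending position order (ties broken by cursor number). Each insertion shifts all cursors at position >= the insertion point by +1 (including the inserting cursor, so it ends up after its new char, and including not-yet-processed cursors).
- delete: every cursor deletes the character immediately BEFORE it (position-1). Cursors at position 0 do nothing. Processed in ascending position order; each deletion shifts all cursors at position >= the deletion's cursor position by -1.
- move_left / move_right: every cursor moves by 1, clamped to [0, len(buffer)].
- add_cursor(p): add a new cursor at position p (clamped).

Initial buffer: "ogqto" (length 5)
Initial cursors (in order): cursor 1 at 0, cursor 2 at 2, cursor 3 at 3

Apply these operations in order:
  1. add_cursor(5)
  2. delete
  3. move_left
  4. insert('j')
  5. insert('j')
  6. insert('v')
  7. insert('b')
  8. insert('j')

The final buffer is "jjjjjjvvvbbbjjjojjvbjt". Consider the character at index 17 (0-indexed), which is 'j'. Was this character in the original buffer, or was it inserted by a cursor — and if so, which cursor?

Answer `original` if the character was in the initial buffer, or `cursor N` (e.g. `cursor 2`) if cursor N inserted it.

Answer: cursor 4

Derivation:
After op 1 (add_cursor(5)): buffer="ogqto" (len 5), cursors c1@0 c2@2 c3@3 c4@5, authorship .....
After op 2 (delete): buffer="ot" (len 2), cursors c1@0 c2@1 c3@1 c4@2, authorship ..
After op 3 (move_left): buffer="ot" (len 2), cursors c1@0 c2@0 c3@0 c4@1, authorship ..
After op 4 (insert('j')): buffer="jjjojt" (len 6), cursors c1@3 c2@3 c3@3 c4@5, authorship 123.4.
After op 5 (insert('j')): buffer="jjjjjjojjt" (len 10), cursors c1@6 c2@6 c3@6 c4@9, authorship 123123.44.
After op 6 (insert('v')): buffer="jjjjjjvvvojjvt" (len 14), cursors c1@9 c2@9 c3@9 c4@13, authorship 123123123.444.
After op 7 (insert('b')): buffer="jjjjjjvvvbbbojjvbt" (len 18), cursors c1@12 c2@12 c3@12 c4@17, authorship 123123123123.4444.
After op 8 (insert('j')): buffer="jjjjjjvvvbbbjjjojjvbjt" (len 22), cursors c1@15 c2@15 c3@15 c4@21, authorship 123123123123123.44444.
Authorship (.=original, N=cursor N): 1 2 3 1 2 3 1 2 3 1 2 3 1 2 3 . 4 4 4 4 4 .
Index 17: author = 4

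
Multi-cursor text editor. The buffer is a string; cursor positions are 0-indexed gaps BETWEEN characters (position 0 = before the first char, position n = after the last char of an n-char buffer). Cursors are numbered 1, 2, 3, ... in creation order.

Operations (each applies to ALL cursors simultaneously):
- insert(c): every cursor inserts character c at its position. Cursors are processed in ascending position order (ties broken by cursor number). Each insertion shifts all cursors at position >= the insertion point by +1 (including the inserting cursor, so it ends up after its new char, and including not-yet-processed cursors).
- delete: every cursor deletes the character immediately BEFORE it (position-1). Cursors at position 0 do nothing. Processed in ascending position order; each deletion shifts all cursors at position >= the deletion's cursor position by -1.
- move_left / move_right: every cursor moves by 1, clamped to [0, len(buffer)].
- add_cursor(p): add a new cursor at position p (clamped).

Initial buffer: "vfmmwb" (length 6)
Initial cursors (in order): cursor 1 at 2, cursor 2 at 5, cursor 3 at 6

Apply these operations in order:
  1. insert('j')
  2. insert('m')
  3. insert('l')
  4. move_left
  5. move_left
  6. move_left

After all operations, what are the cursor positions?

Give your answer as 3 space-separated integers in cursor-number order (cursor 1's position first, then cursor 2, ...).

After op 1 (insert('j')): buffer="vfjmmwjbj" (len 9), cursors c1@3 c2@7 c3@9, authorship ..1...2.3
After op 2 (insert('m')): buffer="vfjmmmwjmbjm" (len 12), cursors c1@4 c2@9 c3@12, authorship ..11...22.33
After op 3 (insert('l')): buffer="vfjmlmmwjmlbjml" (len 15), cursors c1@5 c2@11 c3@15, authorship ..111...222.333
After op 4 (move_left): buffer="vfjmlmmwjmlbjml" (len 15), cursors c1@4 c2@10 c3@14, authorship ..111...222.333
After op 5 (move_left): buffer="vfjmlmmwjmlbjml" (len 15), cursors c1@3 c2@9 c3@13, authorship ..111...222.333
After op 6 (move_left): buffer="vfjmlmmwjmlbjml" (len 15), cursors c1@2 c2@8 c3@12, authorship ..111...222.333

Answer: 2 8 12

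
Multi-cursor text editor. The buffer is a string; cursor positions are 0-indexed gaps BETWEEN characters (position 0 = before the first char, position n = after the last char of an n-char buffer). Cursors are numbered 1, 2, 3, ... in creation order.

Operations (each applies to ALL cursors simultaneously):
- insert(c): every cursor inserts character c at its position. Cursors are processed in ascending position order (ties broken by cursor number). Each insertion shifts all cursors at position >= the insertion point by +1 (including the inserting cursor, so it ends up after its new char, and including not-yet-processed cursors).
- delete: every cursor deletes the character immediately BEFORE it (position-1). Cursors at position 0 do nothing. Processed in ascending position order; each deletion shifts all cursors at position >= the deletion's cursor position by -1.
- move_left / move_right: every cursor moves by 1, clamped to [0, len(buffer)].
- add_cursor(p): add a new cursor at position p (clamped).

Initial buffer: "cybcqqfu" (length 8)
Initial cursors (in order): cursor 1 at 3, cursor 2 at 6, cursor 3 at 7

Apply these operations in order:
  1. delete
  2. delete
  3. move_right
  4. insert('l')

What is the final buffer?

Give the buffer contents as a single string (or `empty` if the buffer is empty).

After op 1 (delete): buffer="cycqu" (len 5), cursors c1@2 c2@4 c3@4, authorship .....
After op 2 (delete): buffer="cu" (len 2), cursors c1@1 c2@1 c3@1, authorship ..
After op 3 (move_right): buffer="cu" (len 2), cursors c1@2 c2@2 c3@2, authorship ..
After op 4 (insert('l')): buffer="culll" (len 5), cursors c1@5 c2@5 c3@5, authorship ..123

Answer: culll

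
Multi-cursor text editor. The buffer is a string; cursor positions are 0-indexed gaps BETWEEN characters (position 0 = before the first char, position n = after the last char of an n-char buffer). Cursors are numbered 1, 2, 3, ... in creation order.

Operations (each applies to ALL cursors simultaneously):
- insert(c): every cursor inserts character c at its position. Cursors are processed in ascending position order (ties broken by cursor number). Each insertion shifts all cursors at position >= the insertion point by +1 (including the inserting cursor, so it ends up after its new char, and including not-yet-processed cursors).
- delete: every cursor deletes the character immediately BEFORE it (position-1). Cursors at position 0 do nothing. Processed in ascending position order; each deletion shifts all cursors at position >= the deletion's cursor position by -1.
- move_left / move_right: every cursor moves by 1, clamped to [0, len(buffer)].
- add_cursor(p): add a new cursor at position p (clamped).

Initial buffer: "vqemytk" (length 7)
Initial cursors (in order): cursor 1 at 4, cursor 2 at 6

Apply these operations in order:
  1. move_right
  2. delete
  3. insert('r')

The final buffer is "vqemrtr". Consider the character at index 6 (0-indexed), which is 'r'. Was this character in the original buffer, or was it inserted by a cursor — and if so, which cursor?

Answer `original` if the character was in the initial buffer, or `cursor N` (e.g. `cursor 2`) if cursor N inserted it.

Answer: cursor 2

Derivation:
After op 1 (move_right): buffer="vqemytk" (len 7), cursors c1@5 c2@7, authorship .......
After op 2 (delete): buffer="vqemt" (len 5), cursors c1@4 c2@5, authorship .....
After op 3 (insert('r')): buffer="vqemrtr" (len 7), cursors c1@5 c2@7, authorship ....1.2
Authorship (.=original, N=cursor N): . . . . 1 . 2
Index 6: author = 2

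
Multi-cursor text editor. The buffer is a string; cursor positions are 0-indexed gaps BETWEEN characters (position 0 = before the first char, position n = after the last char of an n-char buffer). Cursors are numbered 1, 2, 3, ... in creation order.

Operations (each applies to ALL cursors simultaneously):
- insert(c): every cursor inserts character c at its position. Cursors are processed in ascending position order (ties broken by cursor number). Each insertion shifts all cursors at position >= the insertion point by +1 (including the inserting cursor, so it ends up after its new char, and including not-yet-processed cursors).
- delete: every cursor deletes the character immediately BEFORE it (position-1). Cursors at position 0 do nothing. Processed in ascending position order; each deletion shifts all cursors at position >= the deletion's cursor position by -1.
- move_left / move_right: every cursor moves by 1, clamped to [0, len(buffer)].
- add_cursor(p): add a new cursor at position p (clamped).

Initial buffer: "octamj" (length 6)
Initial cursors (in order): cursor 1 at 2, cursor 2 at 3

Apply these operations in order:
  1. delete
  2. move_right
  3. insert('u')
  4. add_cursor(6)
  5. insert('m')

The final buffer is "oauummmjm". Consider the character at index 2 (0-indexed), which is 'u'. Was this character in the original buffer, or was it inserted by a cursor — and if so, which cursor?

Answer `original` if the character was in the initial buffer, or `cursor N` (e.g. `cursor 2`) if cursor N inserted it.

After op 1 (delete): buffer="oamj" (len 4), cursors c1@1 c2@1, authorship ....
After op 2 (move_right): buffer="oamj" (len 4), cursors c1@2 c2@2, authorship ....
After op 3 (insert('u')): buffer="oauumj" (len 6), cursors c1@4 c2@4, authorship ..12..
After op 4 (add_cursor(6)): buffer="oauumj" (len 6), cursors c1@4 c2@4 c3@6, authorship ..12..
After op 5 (insert('m')): buffer="oauummmjm" (len 9), cursors c1@6 c2@6 c3@9, authorship ..1212..3
Authorship (.=original, N=cursor N): . . 1 2 1 2 . . 3
Index 2: author = 1

Answer: cursor 1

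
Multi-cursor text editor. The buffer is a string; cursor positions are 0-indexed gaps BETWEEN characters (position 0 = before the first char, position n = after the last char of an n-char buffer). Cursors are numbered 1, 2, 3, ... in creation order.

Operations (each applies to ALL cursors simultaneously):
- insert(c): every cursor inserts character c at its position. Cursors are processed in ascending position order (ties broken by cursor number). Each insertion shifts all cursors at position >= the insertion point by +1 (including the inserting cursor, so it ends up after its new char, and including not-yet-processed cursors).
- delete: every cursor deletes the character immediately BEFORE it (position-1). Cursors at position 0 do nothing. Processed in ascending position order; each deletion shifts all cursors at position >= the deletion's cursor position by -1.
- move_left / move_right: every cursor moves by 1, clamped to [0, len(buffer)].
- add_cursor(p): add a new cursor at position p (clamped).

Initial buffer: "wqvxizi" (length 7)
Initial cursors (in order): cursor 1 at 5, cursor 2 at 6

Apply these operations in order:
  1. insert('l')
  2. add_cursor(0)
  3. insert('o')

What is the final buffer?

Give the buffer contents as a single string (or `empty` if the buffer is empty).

After op 1 (insert('l')): buffer="wqvxilzli" (len 9), cursors c1@6 c2@8, authorship .....1.2.
After op 2 (add_cursor(0)): buffer="wqvxilzli" (len 9), cursors c3@0 c1@6 c2@8, authorship .....1.2.
After op 3 (insert('o')): buffer="owqvxilozloi" (len 12), cursors c3@1 c1@8 c2@11, authorship 3.....11.22.

Answer: owqvxilozloi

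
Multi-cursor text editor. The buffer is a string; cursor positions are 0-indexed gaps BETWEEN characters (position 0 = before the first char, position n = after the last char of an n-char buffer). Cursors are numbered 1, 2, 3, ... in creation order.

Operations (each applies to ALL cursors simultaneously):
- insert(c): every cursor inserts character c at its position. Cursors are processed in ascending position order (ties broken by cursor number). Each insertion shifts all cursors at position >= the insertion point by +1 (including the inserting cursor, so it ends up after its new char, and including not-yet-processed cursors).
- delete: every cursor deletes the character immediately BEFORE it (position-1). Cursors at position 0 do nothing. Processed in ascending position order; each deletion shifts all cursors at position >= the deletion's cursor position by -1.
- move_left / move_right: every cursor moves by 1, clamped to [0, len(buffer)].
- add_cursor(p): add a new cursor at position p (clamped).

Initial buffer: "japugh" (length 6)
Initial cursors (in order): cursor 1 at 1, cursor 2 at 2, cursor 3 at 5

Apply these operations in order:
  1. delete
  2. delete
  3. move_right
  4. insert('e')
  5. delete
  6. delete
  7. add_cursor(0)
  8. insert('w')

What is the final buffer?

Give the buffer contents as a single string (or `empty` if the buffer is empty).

Answer: wwww

Derivation:
After op 1 (delete): buffer="puh" (len 3), cursors c1@0 c2@0 c3@2, authorship ...
After op 2 (delete): buffer="ph" (len 2), cursors c1@0 c2@0 c3@1, authorship ..
After op 3 (move_right): buffer="ph" (len 2), cursors c1@1 c2@1 c3@2, authorship ..
After op 4 (insert('e')): buffer="peehe" (len 5), cursors c1@3 c2@3 c3@5, authorship .12.3
After op 5 (delete): buffer="ph" (len 2), cursors c1@1 c2@1 c3@2, authorship ..
After op 6 (delete): buffer="" (len 0), cursors c1@0 c2@0 c3@0, authorship 
After op 7 (add_cursor(0)): buffer="" (len 0), cursors c1@0 c2@0 c3@0 c4@0, authorship 
After op 8 (insert('w')): buffer="wwww" (len 4), cursors c1@4 c2@4 c3@4 c4@4, authorship 1234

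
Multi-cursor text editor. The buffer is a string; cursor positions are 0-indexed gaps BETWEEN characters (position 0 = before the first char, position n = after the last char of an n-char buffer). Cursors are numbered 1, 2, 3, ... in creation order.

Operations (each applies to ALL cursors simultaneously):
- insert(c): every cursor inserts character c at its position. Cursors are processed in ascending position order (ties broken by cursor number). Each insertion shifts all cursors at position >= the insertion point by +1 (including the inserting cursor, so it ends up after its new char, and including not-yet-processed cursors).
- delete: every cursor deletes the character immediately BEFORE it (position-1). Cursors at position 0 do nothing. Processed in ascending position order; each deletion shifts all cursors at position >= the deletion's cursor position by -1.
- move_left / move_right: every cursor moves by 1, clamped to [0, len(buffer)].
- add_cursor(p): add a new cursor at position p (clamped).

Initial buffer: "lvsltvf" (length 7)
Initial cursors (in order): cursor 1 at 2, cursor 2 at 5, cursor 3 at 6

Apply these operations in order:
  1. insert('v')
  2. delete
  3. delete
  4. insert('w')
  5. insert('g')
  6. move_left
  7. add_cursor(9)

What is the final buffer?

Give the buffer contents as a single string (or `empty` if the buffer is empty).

Answer: lwgslwwggf

Derivation:
After op 1 (insert('v')): buffer="lvvsltvvvf" (len 10), cursors c1@3 c2@7 c3@9, authorship ..1...2.3.
After op 2 (delete): buffer="lvsltvf" (len 7), cursors c1@2 c2@5 c3@6, authorship .......
After op 3 (delete): buffer="lslf" (len 4), cursors c1@1 c2@3 c3@3, authorship ....
After op 4 (insert('w')): buffer="lwslwwf" (len 7), cursors c1@2 c2@6 c3@6, authorship .1..23.
After op 5 (insert('g')): buffer="lwgslwwggf" (len 10), cursors c1@3 c2@9 c3@9, authorship .11..2323.
After op 6 (move_left): buffer="lwgslwwggf" (len 10), cursors c1@2 c2@8 c3@8, authorship .11..2323.
After op 7 (add_cursor(9)): buffer="lwgslwwggf" (len 10), cursors c1@2 c2@8 c3@8 c4@9, authorship .11..2323.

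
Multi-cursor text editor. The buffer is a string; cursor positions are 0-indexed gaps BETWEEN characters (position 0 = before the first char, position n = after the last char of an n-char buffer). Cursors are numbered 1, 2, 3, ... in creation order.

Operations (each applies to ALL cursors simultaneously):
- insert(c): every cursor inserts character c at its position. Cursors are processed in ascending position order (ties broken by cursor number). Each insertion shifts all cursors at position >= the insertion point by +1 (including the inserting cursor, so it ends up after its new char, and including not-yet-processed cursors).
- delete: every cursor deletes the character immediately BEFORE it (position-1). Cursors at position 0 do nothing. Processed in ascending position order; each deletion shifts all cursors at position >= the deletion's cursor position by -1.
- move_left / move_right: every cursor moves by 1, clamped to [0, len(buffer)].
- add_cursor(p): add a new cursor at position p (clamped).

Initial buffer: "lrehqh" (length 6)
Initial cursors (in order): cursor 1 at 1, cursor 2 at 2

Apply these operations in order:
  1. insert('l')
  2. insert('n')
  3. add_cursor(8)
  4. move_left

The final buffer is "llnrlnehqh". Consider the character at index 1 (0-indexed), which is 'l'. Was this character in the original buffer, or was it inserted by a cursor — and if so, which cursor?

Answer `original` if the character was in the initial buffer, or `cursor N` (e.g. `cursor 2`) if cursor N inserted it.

Answer: cursor 1

Derivation:
After op 1 (insert('l')): buffer="llrlehqh" (len 8), cursors c1@2 c2@4, authorship .1.2....
After op 2 (insert('n')): buffer="llnrlnehqh" (len 10), cursors c1@3 c2@6, authorship .11.22....
After op 3 (add_cursor(8)): buffer="llnrlnehqh" (len 10), cursors c1@3 c2@6 c3@8, authorship .11.22....
After op 4 (move_left): buffer="llnrlnehqh" (len 10), cursors c1@2 c2@5 c3@7, authorship .11.22....
Authorship (.=original, N=cursor N): . 1 1 . 2 2 . . . .
Index 1: author = 1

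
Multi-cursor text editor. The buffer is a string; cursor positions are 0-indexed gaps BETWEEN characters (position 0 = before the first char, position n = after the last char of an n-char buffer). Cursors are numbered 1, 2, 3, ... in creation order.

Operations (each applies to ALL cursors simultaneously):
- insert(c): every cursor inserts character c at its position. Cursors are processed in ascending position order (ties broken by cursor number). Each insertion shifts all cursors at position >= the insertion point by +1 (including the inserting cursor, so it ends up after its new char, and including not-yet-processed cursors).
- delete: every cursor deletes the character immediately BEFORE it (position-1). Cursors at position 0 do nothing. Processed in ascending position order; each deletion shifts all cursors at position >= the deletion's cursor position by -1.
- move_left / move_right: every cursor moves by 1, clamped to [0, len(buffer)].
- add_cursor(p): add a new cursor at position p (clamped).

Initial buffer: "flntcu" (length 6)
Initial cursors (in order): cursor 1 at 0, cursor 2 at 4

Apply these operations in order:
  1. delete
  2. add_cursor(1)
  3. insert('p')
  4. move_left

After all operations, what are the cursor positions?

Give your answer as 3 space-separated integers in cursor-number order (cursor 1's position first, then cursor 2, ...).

After op 1 (delete): buffer="flncu" (len 5), cursors c1@0 c2@3, authorship .....
After op 2 (add_cursor(1)): buffer="flncu" (len 5), cursors c1@0 c3@1 c2@3, authorship .....
After op 3 (insert('p')): buffer="pfplnpcu" (len 8), cursors c1@1 c3@3 c2@6, authorship 1.3..2..
After op 4 (move_left): buffer="pfplnpcu" (len 8), cursors c1@0 c3@2 c2@5, authorship 1.3..2..

Answer: 0 5 2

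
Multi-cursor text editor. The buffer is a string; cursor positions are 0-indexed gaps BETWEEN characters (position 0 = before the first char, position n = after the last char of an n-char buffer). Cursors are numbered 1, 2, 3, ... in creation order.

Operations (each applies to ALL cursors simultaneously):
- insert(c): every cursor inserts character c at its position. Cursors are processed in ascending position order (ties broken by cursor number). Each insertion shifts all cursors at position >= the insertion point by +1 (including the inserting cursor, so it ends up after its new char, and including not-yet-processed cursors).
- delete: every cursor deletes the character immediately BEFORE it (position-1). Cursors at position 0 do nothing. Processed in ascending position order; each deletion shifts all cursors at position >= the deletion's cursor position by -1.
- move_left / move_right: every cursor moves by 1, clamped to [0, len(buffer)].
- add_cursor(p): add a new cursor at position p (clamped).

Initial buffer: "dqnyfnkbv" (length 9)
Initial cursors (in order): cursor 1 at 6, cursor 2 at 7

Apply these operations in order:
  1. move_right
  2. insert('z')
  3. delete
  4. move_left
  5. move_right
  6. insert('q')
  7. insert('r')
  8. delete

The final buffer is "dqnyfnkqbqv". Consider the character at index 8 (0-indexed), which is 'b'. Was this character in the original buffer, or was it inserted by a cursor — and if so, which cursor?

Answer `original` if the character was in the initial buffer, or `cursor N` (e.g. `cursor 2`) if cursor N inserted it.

Answer: original

Derivation:
After op 1 (move_right): buffer="dqnyfnkbv" (len 9), cursors c1@7 c2@8, authorship .........
After op 2 (insert('z')): buffer="dqnyfnkzbzv" (len 11), cursors c1@8 c2@10, authorship .......1.2.
After op 3 (delete): buffer="dqnyfnkbv" (len 9), cursors c1@7 c2@8, authorship .........
After op 4 (move_left): buffer="dqnyfnkbv" (len 9), cursors c1@6 c2@7, authorship .........
After op 5 (move_right): buffer="dqnyfnkbv" (len 9), cursors c1@7 c2@8, authorship .........
After op 6 (insert('q')): buffer="dqnyfnkqbqv" (len 11), cursors c1@8 c2@10, authorship .......1.2.
After op 7 (insert('r')): buffer="dqnyfnkqrbqrv" (len 13), cursors c1@9 c2@12, authorship .......11.22.
After op 8 (delete): buffer="dqnyfnkqbqv" (len 11), cursors c1@8 c2@10, authorship .......1.2.
Authorship (.=original, N=cursor N): . . . . . . . 1 . 2 .
Index 8: author = original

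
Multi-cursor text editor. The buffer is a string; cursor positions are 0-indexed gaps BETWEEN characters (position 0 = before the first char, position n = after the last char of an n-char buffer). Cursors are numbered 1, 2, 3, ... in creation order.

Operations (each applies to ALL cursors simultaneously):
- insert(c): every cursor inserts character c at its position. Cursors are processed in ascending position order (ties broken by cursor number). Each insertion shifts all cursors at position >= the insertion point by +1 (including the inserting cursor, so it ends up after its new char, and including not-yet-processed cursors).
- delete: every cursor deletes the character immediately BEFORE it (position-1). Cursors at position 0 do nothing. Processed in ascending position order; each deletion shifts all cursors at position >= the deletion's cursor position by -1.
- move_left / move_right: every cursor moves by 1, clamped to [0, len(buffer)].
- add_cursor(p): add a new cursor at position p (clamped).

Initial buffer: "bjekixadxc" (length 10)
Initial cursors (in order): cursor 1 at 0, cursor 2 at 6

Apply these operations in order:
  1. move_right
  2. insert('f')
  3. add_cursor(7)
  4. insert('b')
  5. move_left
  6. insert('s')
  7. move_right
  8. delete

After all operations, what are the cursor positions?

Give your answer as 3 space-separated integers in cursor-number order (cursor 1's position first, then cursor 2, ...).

Answer: 3 12 9

Derivation:
After op 1 (move_right): buffer="bjekixadxc" (len 10), cursors c1@1 c2@7, authorship ..........
After op 2 (insert('f')): buffer="bfjekixafdxc" (len 12), cursors c1@2 c2@9, authorship .1......2...
After op 3 (add_cursor(7)): buffer="bfjekixafdxc" (len 12), cursors c1@2 c3@7 c2@9, authorship .1......2...
After op 4 (insert('b')): buffer="bfbjekixbafbdxc" (len 15), cursors c1@3 c3@9 c2@12, authorship .11.....3.22...
After op 5 (move_left): buffer="bfbjekixbafbdxc" (len 15), cursors c1@2 c3@8 c2@11, authorship .11.....3.22...
After op 6 (insert('s')): buffer="bfsbjekixsbafsbdxc" (len 18), cursors c1@3 c3@10 c2@14, authorship .111.....33.222...
After op 7 (move_right): buffer="bfsbjekixsbafsbdxc" (len 18), cursors c1@4 c3@11 c2@15, authorship .111.....33.222...
After op 8 (delete): buffer="bfsjekixsafsdxc" (len 15), cursors c1@3 c3@9 c2@12, authorship .11.....3.22...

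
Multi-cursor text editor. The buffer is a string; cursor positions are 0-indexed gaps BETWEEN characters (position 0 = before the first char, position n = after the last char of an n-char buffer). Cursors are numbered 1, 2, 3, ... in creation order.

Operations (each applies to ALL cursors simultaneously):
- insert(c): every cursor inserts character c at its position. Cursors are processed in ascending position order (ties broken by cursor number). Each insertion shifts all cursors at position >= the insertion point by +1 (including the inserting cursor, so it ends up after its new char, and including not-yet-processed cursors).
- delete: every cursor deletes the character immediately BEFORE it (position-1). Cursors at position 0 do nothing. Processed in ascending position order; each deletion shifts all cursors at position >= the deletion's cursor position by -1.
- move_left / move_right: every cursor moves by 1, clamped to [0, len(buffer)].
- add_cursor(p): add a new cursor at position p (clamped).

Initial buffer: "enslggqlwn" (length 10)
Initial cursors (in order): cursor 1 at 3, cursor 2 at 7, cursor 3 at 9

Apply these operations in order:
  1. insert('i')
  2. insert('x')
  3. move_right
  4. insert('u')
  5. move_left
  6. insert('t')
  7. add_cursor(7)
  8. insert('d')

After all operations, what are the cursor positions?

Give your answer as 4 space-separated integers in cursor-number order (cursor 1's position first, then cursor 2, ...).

After op 1 (insert('i')): buffer="ensilggqilwin" (len 13), cursors c1@4 c2@9 c3@12, authorship ...1....2..3.
After op 2 (insert('x')): buffer="ensixlggqixlwixn" (len 16), cursors c1@5 c2@11 c3@15, authorship ...11....22..33.
After op 3 (move_right): buffer="ensixlggqixlwixn" (len 16), cursors c1@6 c2@12 c3@16, authorship ...11....22..33.
After op 4 (insert('u')): buffer="ensixluggqixluwixnu" (len 19), cursors c1@7 c2@14 c3@19, authorship ...11.1...22.2.33.3
After op 5 (move_left): buffer="ensixluggqixluwixnu" (len 19), cursors c1@6 c2@13 c3@18, authorship ...11.1...22.2.33.3
After op 6 (insert('t')): buffer="ensixltuggqixltuwixntu" (len 22), cursors c1@7 c2@15 c3@21, authorship ...11.11...22.22.33.33
After op 7 (add_cursor(7)): buffer="ensixltuggqixltuwixntu" (len 22), cursors c1@7 c4@7 c2@15 c3@21, authorship ...11.11...22.22.33.33
After op 8 (insert('d')): buffer="ensixltdduggqixltduwixntdu" (len 26), cursors c1@9 c4@9 c2@18 c3@25, authorship ...11.1141...22.222.33.333

Answer: 9 18 25 9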